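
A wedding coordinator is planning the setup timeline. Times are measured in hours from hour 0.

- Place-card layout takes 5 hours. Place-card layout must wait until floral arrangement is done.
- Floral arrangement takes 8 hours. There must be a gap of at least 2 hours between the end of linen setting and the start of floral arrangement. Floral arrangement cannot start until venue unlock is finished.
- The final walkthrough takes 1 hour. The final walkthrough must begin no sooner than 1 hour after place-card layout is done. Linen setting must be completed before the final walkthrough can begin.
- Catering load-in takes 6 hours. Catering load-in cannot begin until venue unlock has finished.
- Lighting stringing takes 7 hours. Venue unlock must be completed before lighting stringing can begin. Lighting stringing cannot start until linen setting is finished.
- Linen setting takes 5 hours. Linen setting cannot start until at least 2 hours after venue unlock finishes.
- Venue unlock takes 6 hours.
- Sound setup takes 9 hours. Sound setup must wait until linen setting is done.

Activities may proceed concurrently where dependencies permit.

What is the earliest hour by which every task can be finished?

Nothing blocks venue unlock, so it runs from hour 0 to hour 6.
Catering load-in waits on venue unlock (finishes hour 6), so it starts at hour 6 and finishes at 6 + 6 = hour 12.
Linen setting waits on venue unlock (finishes hour 6, plus 2-hour gap → hour 8), so it starts at hour 8 and finishes at 8 + 5 = hour 13.
Sound setup waits on linen setting (finishes hour 13), so it starts at hour 13 and finishes at 13 + 9 = hour 22.
Lighting stringing needs all of venue unlock (finishes hour 6); linen setting (finishes hour 13). That puts its earliest start at hour 13; it finishes at 13 + 7 = hour 20.
For floral arrangement: linen setting (finishes hour 13, plus 2-hour gap → hour 15); venue unlock (finishes hour 6). Taking the maximum gives a start of hour 15, and it finishes at 15 + 8 = hour 23.
Place-card layout cannot begin until floral arrangement (finishes hour 23). It runs from hour 23 to 23 + 5 = hour 28.
The final walkthrough has to wait for place-card layout (finishes hour 28, plus 1-hour gap → hour 29); linen setting (finishes hour 13). The latest of these is hour 29, so the final walkthrough runs hour 29 to 29 + 1 = hour 30.
All tasks are finished once the last one completes. Finish times: Venue unlock at 6, Linen setting at 13, Floral arrangement at 23, Lighting stringing at 20, Sound setup at 22, Catering load-in at 12, Place-card layout at 28, The final walkthrough at 30. The latest is hour 30.

30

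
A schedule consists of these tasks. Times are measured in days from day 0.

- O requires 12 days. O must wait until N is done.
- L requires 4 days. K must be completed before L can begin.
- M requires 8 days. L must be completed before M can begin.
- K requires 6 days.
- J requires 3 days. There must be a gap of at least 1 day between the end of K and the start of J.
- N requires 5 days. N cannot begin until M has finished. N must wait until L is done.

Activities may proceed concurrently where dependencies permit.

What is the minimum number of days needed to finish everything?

35

Nothing blocks K, so it runs from day 0 to day 6.
After K (finishes day 6), L can start at day 6 and finishes at day 10.
M waits on L (finishes day 10), so it starts at day 10 and finishes at 10 + 8 = day 18.
N cannot start until M (finishes day 18); L (finishes day 10). The controlling bound is day 18, so N finishes at 18 + 5 = day 23.
O cannot begin until N (finishes day 23). It runs from day 23 to 23 + 12 = day 35.
J waits on K (finishes day 6, plus 1-day gap → day 7), so it starts at day 7 and finishes at 7 + 3 = day 10.
All tasks are finished once the last one completes. Finish times: J at 10, K at 6, L at 10, M at 18, N at 23, O at 35. The latest is day 35.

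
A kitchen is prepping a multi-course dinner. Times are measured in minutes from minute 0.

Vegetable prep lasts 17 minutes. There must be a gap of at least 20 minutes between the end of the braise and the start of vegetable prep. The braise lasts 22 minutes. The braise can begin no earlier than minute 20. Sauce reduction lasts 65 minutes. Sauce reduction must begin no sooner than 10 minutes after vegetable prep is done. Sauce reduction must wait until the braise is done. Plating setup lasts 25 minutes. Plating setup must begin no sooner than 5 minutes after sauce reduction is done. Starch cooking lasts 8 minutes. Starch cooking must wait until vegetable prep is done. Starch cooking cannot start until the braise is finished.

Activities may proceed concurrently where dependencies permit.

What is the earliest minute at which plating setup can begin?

159

The braise waits on its own release at minute 20, so it starts at minute 20 and finishes at 20 + 22 = minute 42.
Vegetable prep waits on the braise (finishes minute 42, plus 20-minute gap → minute 62), so it starts at minute 62 and finishes at 62 + 17 = minute 79.
Sauce reduction cannot start until vegetable prep (finishes minute 79, plus 10-minute gap → minute 89); the braise (finishes minute 42). The controlling bound is minute 89, so sauce reduction finishes at 89 + 65 = minute 154.
Plating setup waits on sauce reduction (finishes minute 154, plus 5-minute gap → minute 159), so the earliest it can start is minute 159.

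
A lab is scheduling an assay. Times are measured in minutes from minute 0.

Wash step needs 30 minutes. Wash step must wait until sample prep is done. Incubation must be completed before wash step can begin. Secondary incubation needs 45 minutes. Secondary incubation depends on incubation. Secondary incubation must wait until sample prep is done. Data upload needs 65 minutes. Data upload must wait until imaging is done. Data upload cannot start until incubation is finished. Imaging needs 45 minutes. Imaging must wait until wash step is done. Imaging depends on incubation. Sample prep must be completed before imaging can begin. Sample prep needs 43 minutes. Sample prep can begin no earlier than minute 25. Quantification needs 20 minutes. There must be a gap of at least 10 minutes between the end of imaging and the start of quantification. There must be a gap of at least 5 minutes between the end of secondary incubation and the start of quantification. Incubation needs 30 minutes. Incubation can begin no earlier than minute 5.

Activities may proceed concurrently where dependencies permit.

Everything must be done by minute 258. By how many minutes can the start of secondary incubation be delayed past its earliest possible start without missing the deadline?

120

After its own release at minute 5, incubation can start at minute 5 and finishes at minute 35.
Sample prep cannot begin until its own release at minute 25. It runs from minute 25 to 25 + 43 = minute 68.
For secondary incubation: incubation (finishes minute 35); sample prep (finishes minute 68). Taking the maximum gives a start of minute 68, and it finishes at 68 + 45 = minute 113.

Working backward from the deadline:
To finish by minute 258, quantification (duration 20) must start no later than minute 238.
Secondary incubation must finish before quantification (must start by minute 238, minus 5-minute gap → minute 233). With a 45-minute duration, secondary incubation must start by 233 − 45 = minute 188.
So secondary incubation can start as early as minute 68 and as late as minute 188, giving 188 − 68 = 120 minutes of slack.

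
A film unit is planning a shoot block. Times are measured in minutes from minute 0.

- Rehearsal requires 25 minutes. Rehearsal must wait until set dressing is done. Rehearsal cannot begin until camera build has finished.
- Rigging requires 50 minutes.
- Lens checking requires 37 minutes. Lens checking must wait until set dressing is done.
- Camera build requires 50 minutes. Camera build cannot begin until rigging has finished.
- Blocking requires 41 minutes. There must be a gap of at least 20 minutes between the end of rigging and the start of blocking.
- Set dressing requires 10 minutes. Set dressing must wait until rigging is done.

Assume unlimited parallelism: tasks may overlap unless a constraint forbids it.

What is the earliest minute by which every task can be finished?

Nothing blocks rigging, so it runs from minute 0 to minute 50.
After rigging (finishes minute 50, plus 20-minute gap → minute 70), blocking can start at minute 70 and finishes at minute 111.
Camera build cannot begin until rigging (finishes minute 50). It runs from minute 50 to 50 + 50 = minute 100.
Set dressing waits on rigging (finishes minute 50), so it starts at minute 50 and finishes at 50 + 10 = minute 60.
For rehearsal: set dressing (finishes minute 60); camera build (finishes minute 100). Taking the maximum gives a start of minute 100, and it finishes at 100 + 25 = minute 125.
Lens checking cannot begin until set dressing (finishes minute 60). It runs from minute 60 to 60 + 37 = minute 97.
All tasks are finished once the last one completes. Finish times: Rigging at 50, Set dressing at 60, Camera build at 100, Lens checking at 97, Blocking at 111, Rehearsal at 125. The latest is minute 125.

125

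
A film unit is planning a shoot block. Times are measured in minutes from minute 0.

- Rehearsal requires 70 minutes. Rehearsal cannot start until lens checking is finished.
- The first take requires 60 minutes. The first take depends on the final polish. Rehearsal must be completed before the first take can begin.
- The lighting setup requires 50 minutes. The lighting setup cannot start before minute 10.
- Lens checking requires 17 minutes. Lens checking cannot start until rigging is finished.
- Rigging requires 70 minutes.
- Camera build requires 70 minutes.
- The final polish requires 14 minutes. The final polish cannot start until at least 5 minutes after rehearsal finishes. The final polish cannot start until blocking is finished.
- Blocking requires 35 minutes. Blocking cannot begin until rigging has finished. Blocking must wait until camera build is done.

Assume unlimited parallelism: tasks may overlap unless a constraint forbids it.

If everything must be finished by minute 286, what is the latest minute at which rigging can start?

To finish by minute 286, the first take (duration 60) must start no later than minute 226.
Since the first take (must start by minute 226) depends on it, the final polish must finish by minute 226. Backing off its 14-minute duration gives a latest start of minute 212.
Rehearsal feeds the final polish (must start by minute 212, minus 5-minute gap → minute 207); the first take (must start by minute 226). Taking the minimum, rehearsal must finish by minute 207 and start by 207 − 70 = minute 137.
Since rehearsal (must start by minute 137) depends on it, lens checking must finish by minute 137. Backing off its 17-minute duration gives a latest start of minute 120.
Blocking feeds into the final polish (must start by minute 212); so blocking must finish by minute 212 and therefore start by minute 177.
Rigging has several dependents: lens checking (must start by minute 120); blocking (must start by minute 177). The earliest of those limits is minute 120, so rigging must start by 120 − 70 = minute 50.

50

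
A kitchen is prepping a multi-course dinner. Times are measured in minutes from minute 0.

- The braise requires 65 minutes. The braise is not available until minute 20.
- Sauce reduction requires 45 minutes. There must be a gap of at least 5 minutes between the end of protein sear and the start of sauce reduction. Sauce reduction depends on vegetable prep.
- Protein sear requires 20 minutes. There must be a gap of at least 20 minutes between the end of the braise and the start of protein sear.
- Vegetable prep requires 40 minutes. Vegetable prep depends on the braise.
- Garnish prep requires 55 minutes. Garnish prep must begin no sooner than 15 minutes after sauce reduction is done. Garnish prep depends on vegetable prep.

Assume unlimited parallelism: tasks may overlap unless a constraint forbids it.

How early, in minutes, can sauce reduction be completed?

The braise cannot begin until its own release at minute 20. It runs from minute 20 to 20 + 65 = minute 85.
After the braise (finishes minute 85), vegetable prep can start at minute 85 and finishes at minute 125.
After the braise (finishes minute 85, plus 20-minute gap → minute 105), protein sear can start at minute 105 and finishes at minute 125.
Sauce reduction cannot start until protein sear (finishes minute 125, plus 5-minute gap → minute 130); vegetable prep (finishes minute 125). The controlling bound is minute 130, so sauce reduction finishes at 130 + 45 = minute 175.

175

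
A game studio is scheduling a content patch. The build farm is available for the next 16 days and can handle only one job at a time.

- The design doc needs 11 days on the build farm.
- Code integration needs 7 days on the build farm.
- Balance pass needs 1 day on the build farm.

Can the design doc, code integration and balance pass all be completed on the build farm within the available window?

No

Running back to back, the jobs need 11 + 7 + 1 = 19 days on the build farm.
Since 19 > 16, they cannot all fit.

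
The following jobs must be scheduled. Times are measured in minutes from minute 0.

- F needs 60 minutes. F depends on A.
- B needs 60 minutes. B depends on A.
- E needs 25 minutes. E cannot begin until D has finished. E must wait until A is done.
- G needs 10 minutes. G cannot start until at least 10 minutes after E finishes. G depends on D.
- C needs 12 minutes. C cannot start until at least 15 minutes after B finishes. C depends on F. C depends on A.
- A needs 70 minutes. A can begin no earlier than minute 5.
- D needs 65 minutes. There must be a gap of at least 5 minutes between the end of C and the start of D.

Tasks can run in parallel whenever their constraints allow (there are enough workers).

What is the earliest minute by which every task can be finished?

After its own release at minute 5, A can start at minute 5 and finishes at minute 75.
F waits on A (finishes minute 75), so it starts at minute 75 and finishes at 75 + 60 = minute 135.
B waits on A (finishes minute 75), so it starts at minute 75 and finishes at 75 + 60 = minute 135.
For C: B (finishes minute 135, plus 15-minute gap → minute 150); F (finishes minute 135); A (finishes minute 75). Taking the maximum gives a start of minute 150, and it finishes at 150 + 12 = minute 162.
D cannot begin until C (finishes minute 162, plus 5-minute gap → minute 167). It runs from minute 167 to 167 + 65 = minute 232.
E needs all of D (finishes minute 232); A (finishes minute 75). That puts its earliest start at minute 232; it finishes at 232 + 25 = minute 257.
G has to wait for E (finishes minute 257, plus 10-minute gap → minute 267); D (finishes minute 232). The latest of these is minute 267, so G runs minute 267 to 267 + 10 = minute 277.
All tasks are finished once the last one completes. Finish times: A at 75, B at 135, C at 162, D at 232, E at 257, F at 135, G at 277. The latest is minute 277.

277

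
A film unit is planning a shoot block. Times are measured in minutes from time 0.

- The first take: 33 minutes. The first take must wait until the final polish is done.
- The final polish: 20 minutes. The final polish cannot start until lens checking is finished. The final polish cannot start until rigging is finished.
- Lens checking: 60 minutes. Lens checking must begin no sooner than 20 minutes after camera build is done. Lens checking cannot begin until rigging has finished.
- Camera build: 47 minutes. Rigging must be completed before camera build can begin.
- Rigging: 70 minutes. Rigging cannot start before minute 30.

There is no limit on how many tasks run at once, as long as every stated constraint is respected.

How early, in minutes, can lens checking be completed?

After its own release at minute 30, rigging can start at minute 30 and finishes at minute 100.
Camera build cannot begin until rigging (finishes minute 100). It runs from minute 100 to 100 + 47 = minute 147.
Lens checking has to wait for camera build (finishes minute 147, plus 20-minute gap → minute 167); rigging (finishes minute 100). The latest of these is minute 167, so lens checking runs minute 167 to 167 + 60 = minute 227.

227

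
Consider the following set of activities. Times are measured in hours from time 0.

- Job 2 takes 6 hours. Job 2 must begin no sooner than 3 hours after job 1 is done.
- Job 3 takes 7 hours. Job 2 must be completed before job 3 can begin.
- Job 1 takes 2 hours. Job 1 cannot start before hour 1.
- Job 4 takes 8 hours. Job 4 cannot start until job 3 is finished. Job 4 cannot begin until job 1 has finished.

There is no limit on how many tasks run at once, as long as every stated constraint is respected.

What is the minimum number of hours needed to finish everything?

Job 1 cannot begin until its own release at hour 1. It runs from hour 1 to 1 + 2 = hour 3.
After job 1 (finishes hour 3, plus 3-hour gap → hour 6), job 2 can start at hour 6 and finishes at hour 12.
Job 3 waits on job 2 (finishes hour 12), so it starts at hour 12 and finishes at 12 + 7 = hour 19.
Job 4 cannot start until job 3 (finishes hour 19); job 1 (finishes hour 3). The controlling bound is hour 19, so job 4 finishes at 19 + 8 = hour 27.
All tasks are finished once the last one completes. Finish times: Job 1 at 3, Job 2 at 12, Job 3 at 19, Job 4 at 27. The latest is hour 27.

27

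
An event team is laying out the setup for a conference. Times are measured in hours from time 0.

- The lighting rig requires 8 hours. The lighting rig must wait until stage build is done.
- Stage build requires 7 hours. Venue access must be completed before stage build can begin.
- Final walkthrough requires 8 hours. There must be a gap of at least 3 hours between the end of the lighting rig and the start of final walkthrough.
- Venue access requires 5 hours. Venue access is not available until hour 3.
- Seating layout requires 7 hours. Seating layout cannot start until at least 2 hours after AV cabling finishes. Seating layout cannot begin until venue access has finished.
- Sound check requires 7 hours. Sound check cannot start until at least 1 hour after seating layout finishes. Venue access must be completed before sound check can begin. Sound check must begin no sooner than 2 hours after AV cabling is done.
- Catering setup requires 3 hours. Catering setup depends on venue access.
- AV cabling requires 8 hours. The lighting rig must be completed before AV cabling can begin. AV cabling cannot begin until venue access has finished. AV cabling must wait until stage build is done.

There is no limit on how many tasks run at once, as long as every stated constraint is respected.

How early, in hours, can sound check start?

41

Venue access waits on its own release at hour 3, so it starts at hour 3 and finishes at 3 + 5 = hour 8.
Stage build waits on venue access (finishes hour 8), so it starts at hour 8 and finishes at 8 + 7 = hour 15.
After stage build (finishes hour 15), the lighting rig can start at hour 15 and finishes at hour 23.
For AV cabling: the lighting rig (finishes hour 23); venue access (finishes hour 8); stage build (finishes hour 15). Taking the maximum gives a start of hour 23, and it finishes at 23 + 8 = hour 31.
For seating layout: AV cabling (finishes hour 31, plus 2-hour gap → hour 33); venue access (finishes hour 8). Taking the maximum gives a start of hour 33, and it finishes at 33 + 7 = hour 40.
Sound check waits on seating layout (finishes hour 40, plus 1-hour gap → hour 41); venue access (finishes hour 8); AV cabling (finishes hour 31, plus 2-hour gap → hour 33). The latest of these is hour 41, which is the earliest sound check can start.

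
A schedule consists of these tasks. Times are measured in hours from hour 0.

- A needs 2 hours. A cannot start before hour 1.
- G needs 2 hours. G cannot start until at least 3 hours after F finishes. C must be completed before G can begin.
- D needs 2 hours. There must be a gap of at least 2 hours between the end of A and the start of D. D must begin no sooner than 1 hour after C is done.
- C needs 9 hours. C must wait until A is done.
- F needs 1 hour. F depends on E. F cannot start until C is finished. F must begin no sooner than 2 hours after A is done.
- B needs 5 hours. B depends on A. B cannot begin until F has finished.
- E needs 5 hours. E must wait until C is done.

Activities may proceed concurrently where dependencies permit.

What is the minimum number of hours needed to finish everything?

A waits on its own release at hour 1, so it starts at hour 1 and finishes at 1 + 2 = hour 3.
After A (finishes hour 3), C can start at hour 3 and finishes at hour 12.
E waits on C (finishes hour 12), so it starts at hour 12 and finishes at 12 + 5 = hour 17.
F has to wait for E (finishes hour 17); C (finishes hour 12); A (finishes hour 3, plus 2-hour gap → hour 5). The latest of these is hour 17, so F runs hour 17 to 17 + 1 = hour 18.
For G: F (finishes hour 18, plus 3-hour gap → hour 21); C (finishes hour 12). Taking the maximum gives a start of hour 21, and it finishes at 21 + 2 = hour 23.
B needs all of A (finishes hour 3); F (finishes hour 18). That puts its earliest start at hour 18; it finishes at 18 + 5 = hour 23.
D cannot start until A (finishes hour 3, plus 2-hour gap → hour 5); C (finishes hour 12, plus 1-hour gap → hour 13). The controlling bound is hour 13, so D finishes at 13 + 2 = hour 15.
All tasks are finished once the last one completes. Finish times: A at 3, B at 23, C at 12, D at 15, E at 17, F at 18, G at 23. The latest is hour 23.

23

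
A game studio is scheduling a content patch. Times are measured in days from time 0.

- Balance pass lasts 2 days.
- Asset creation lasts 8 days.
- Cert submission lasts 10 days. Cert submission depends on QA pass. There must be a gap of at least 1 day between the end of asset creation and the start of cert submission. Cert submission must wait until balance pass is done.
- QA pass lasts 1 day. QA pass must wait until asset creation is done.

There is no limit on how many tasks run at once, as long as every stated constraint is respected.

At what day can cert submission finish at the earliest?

19

Balance pass can start immediately at day 0; it finishes at day 2.
Nothing blocks asset creation, so it runs from day 0 to day 8.
QA pass cannot begin until asset creation (finishes day 8). It runs from day 8 to 8 + 1 = day 9.
Cert submission has to wait for QA pass (finishes day 9); asset creation (finishes day 8, plus 1-day gap → day 9); balance pass (finishes day 2). The latest of these is day 9, so cert submission runs day 9 to 9 + 10 = day 19.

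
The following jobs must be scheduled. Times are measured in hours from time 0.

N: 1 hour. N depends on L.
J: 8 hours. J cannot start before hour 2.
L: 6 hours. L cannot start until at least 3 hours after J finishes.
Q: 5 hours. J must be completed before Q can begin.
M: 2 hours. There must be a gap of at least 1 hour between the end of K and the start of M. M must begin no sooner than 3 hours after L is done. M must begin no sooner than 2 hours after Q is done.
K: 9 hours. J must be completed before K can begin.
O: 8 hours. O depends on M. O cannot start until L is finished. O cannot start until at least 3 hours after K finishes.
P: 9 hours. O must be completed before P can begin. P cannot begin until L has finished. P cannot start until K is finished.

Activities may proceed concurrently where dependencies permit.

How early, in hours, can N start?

19

After its own release at hour 2, J can start at hour 2 and finishes at hour 10.
After J (finishes hour 10, plus 3-hour gap → hour 13), L can start at hour 13 and finishes at hour 19.
N waits on L (finishes hour 19), so the earliest it can start is hour 19.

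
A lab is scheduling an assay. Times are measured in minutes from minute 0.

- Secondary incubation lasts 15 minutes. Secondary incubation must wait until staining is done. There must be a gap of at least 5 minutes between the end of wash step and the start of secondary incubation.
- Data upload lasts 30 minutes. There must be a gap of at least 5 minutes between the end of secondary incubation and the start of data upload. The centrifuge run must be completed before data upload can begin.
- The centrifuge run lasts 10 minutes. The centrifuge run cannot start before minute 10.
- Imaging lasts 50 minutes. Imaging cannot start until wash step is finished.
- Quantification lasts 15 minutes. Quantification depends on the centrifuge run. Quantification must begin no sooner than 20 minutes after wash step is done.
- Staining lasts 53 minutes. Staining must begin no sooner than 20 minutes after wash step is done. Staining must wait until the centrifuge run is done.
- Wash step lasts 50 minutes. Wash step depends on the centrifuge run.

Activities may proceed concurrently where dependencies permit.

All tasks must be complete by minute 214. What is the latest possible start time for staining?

111

Data upload must finish by minute 214; it takes 30 minutes, so it must start by 214 − 30 = minute 184.
Secondary incubation feeds into data upload (must start by minute 184, minus 5-minute gap → minute 179); so secondary incubation must finish by minute 179 and therefore start by minute 164.
Staining has to be done before secondary incubation (must start by minute 164). That means finishing by minute 164, i.e. starting by 164 − 53 = minute 111.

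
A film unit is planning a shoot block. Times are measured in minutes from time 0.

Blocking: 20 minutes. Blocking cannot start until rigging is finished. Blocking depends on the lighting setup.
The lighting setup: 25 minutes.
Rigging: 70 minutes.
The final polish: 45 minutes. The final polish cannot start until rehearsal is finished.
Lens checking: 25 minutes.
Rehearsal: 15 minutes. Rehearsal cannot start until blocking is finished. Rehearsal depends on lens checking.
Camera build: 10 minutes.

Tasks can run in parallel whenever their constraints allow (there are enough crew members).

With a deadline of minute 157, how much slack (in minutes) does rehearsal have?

7

Lens checking can start immediately at minute 0; it finishes at minute 25.
The lighting setup can start immediately at minute 0; it finishes at minute 25.
Nothing blocks rigging, so it runs from minute 0 to minute 70.
Blocking needs all of rigging (finishes minute 70); the lighting setup (finishes minute 25). That puts its earliest start at minute 70; it finishes at 70 + 20 = minute 90.
Rehearsal cannot start until blocking (finishes minute 90); lens checking (finishes minute 25). The controlling bound is minute 90, so rehearsal finishes at 90 + 15 = minute 105.

Working backward from the deadline:
The final polish must finish by minute 157; it takes 45 minutes, so it must start by 157 − 45 = minute 112.
Rehearsal must finish before the final polish (must start by minute 112). With a 15-minute duration, rehearsal must start by 112 − 15 = minute 97.
So rehearsal can start as early as minute 90 and as late as minute 97, giving 97 − 90 = 7 minutes of slack.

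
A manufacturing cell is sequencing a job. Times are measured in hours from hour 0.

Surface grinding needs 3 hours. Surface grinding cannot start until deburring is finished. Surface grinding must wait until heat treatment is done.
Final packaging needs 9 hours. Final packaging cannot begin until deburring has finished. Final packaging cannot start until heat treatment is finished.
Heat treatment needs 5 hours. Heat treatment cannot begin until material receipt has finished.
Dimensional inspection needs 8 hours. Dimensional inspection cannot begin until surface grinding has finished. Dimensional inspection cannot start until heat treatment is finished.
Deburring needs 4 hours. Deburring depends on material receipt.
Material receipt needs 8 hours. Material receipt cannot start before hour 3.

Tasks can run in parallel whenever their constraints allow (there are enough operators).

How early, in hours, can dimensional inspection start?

After its own release at hour 3, material receipt can start at hour 3 and finishes at hour 11.
After material receipt (finishes hour 11), heat treatment can start at hour 11 and finishes at hour 16.
Deburring waits on material receipt (finishes hour 11), so it starts at hour 11 and finishes at 11 + 4 = hour 15.
Surface grinding has to wait for deburring (finishes hour 15); heat treatment (finishes hour 16). The latest of these is hour 16, so surface grinding runs hour 16 to 16 + 3 = hour 19.
Dimensional inspection waits on surface grinding (finishes hour 19); heat treatment (finishes hour 16). The latest of these is hour 19, which is the earliest dimensional inspection can start.

19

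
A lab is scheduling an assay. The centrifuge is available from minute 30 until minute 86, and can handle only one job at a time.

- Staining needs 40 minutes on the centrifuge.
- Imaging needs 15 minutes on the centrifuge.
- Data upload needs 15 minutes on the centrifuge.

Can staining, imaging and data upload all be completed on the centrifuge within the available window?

No

The centrifuge window is 86 − 30 = 56 minutes.
Running back to back, the jobs need 40 + 15 + 15 = 70 minutes on the centrifuge.
Since 70 > 56, they cannot all fit.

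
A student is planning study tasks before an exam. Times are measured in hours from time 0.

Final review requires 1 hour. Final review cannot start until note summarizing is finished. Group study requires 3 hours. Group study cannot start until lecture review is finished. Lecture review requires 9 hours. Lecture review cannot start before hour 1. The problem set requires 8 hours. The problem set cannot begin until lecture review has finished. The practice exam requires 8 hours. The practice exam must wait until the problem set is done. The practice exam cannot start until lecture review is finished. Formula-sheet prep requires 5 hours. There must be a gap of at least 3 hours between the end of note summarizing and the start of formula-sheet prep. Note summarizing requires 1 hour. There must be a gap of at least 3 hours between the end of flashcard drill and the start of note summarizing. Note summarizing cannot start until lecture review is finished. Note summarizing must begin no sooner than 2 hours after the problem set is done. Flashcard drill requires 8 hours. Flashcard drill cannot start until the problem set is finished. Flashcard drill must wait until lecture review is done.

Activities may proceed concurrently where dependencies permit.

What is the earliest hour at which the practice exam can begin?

Lecture review waits on its own release at hour 1, so it starts at hour 1 and finishes at 1 + 9 = hour 10.
The problem set waits on lecture review (finishes hour 10), so it starts at hour 10 and finishes at 10 + 8 = hour 18.
The practice exam waits on the problem set (finishes hour 18); lecture review (finishes hour 10). The latest of these is hour 18, which is the earliest the practice exam can start.

18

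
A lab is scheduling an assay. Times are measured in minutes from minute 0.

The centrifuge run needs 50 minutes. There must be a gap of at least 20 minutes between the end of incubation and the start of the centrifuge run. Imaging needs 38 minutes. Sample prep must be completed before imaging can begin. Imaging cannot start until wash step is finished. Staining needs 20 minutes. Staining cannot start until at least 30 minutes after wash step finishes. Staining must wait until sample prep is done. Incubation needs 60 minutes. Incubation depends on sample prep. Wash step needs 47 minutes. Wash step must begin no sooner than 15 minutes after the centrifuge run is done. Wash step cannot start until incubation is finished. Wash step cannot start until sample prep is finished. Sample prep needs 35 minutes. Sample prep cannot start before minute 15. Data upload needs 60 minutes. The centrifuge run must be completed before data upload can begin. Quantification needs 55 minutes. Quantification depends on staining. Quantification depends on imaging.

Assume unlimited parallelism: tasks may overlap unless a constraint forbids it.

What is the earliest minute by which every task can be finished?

347

After its own release at minute 15, sample prep can start at minute 15 and finishes at minute 50.
After sample prep (finishes minute 50), incubation can start at minute 50 and finishes at minute 110.
The centrifuge run cannot begin until incubation (finishes minute 110, plus 20-minute gap → minute 130). It runs from minute 130 to 130 + 50 = minute 180.
Data upload waits on the centrifuge run (finishes minute 180), so it starts at minute 180 and finishes at 180 + 60 = minute 240.
Wash step has to wait for the centrifuge run (finishes minute 180, plus 15-minute gap → minute 195); incubation (finishes minute 110); sample prep (finishes minute 50). The latest of these is minute 195, so wash step runs minute 195 to 195 + 47 = minute 242.
Imaging cannot start until sample prep (finishes minute 50); wash step (finishes minute 242). The controlling bound is minute 242, so imaging finishes at 242 + 38 = minute 280.
Staining cannot start until wash step (finishes minute 242, plus 30-minute gap → minute 272); sample prep (finishes minute 50). The controlling bound is minute 272, so staining finishes at 272 + 20 = minute 292.
Quantification cannot start until staining (finishes minute 292); imaging (finishes minute 280). The controlling bound is minute 292, so quantification finishes at 292 + 55 = minute 347.
All tasks are finished once the last one completes. Finish times: Sample prep at 50, Incubation at 110, The centrifuge run at 180, Wash step at 242, Staining at 292, Imaging at 280, Quantification at 347, Data upload at 240. The latest is minute 347.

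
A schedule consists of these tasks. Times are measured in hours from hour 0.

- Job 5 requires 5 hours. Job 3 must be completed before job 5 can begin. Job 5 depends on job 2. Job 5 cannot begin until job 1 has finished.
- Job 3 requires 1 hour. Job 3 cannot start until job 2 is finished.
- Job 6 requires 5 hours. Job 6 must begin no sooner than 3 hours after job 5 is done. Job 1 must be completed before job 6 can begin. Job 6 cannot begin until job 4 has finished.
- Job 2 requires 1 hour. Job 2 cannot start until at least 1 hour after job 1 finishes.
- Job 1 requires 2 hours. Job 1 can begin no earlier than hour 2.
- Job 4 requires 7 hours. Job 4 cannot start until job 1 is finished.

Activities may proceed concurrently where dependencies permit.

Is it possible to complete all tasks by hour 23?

Yes

Job 1 waits on its own release at hour 2, so it starts at hour 2 and finishes at 2 + 2 = hour 4.
Job 4 waits on job 1 (finishes hour 4), so it starts at hour 4 and finishes at 4 + 7 = hour 11.
Job 2 waits on job 1 (finishes hour 4, plus 1-hour gap → hour 5), so it starts at hour 5 and finishes at 5 + 1 = hour 6.
Job 3 waits on job 2 (finishes hour 6), so it starts at hour 6 and finishes at 6 + 1 = hour 7.
For job 5: job 3 (finishes hour 7); job 2 (finishes hour 6); job 1 (finishes hour 4). Taking the maximum gives a start of hour 7, and it finishes at 7 + 5 = hour 12.
Job 6 needs all of job 5 (finishes hour 12, plus 3-hour gap → hour 15); job 1 (finishes hour 4); job 4 (finishes hour 11). That puts its earliest start at hour 15; it finishes at 15 + 5 = hour 20.
Every task is finished by hour 20, which is no later than the deadline of 23, so the schedule is feasible.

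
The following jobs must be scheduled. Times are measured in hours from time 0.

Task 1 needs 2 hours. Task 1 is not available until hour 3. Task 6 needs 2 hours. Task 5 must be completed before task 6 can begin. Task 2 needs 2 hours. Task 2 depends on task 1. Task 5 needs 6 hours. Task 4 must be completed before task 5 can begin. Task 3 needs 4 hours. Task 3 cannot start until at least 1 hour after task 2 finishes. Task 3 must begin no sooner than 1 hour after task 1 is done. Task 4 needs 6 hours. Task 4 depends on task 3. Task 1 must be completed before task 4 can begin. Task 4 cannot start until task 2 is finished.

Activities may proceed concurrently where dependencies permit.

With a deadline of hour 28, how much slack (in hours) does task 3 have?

Task 1 waits on its own release at hour 3, so it starts at hour 3 and finishes at 3 + 2 = hour 5.
Task 2 waits on task 1 (finishes hour 5), so it starts at hour 5 and finishes at 5 + 2 = hour 7.
Task 3 cannot start until task 2 (finishes hour 7, plus 1-hour gap → hour 8); task 1 (finishes hour 5, plus 1-hour gap → hour 6). The controlling bound is hour 8, so task 3 finishes at 8 + 4 = hour 12.

Working backward from the deadline:
Nothing follows task 6; the deadline of hour 28 is its only limit. It must start by 28 − 2 = hour 26.
Task 5 must finish before task 6 (must start by hour 26). With a 6-hour duration, task 5 must start by 26 − 6 = hour 20.
Since task 5 (must start by hour 20) depends on it, task 4 must finish by hour 20. Backing off its 6-hour duration gives a latest start of hour 14.
Task 3 has to be done before task 4 (must start by hour 14). That means finishing by hour 14, i.e. starting by 14 − 4 = hour 10.
So task 3 can start as early as hour 8 and as late as hour 10, giving 10 − 8 = 2 hours of slack.

2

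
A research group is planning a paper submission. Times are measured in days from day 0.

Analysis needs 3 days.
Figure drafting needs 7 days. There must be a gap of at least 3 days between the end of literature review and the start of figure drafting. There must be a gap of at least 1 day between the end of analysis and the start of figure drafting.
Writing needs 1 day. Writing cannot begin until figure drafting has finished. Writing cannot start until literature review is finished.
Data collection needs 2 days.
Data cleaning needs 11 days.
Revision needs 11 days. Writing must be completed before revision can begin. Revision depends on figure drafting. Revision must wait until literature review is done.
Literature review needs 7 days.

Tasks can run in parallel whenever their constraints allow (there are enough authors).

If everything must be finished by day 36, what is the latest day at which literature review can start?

7

Revision must finish by day 36; it takes 11 days, so it must start by 36 − 11 = day 25.
Writing must finish before revision (must start by day 25). With a 1-day duration, writing must start by 25 − 1 = day 24.
Figure drafting feeds writing (must start by day 24); revision (must start by day 25). Taking the minimum, figure drafting must finish by day 24 and start by 24 − 7 = day 17.
Literature review has several dependents: figure drafting (must start by day 17, minus 3-day gap → day 14); writing (must start by day 24); revision (must start by day 25). The earliest of those limits is day 14, so literature review must start by 14 − 7 = day 7.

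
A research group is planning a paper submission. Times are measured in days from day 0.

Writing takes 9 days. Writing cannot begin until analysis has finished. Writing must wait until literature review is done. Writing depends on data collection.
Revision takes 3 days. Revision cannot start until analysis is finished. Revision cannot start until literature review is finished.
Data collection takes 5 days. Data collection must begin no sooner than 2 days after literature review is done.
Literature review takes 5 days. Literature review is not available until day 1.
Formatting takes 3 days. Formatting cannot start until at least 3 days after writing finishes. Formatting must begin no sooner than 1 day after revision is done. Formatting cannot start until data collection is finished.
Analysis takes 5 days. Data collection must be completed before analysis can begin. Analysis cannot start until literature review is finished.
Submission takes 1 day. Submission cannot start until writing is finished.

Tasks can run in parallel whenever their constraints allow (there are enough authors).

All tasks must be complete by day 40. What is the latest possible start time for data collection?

15

Formatting must finish by day 40; it takes 3 days, so it must start by 40 − 3 = day 37.
To finish by day 40, submission (duration 1) must start no later than day 39.
Writing has several dependents: formatting (must start by day 37, minus 3-day gap → day 34); submission (must start by day 39). The earliest of those limits is day 34, so writing must start by 34 − 9 = day 25.
Revision must finish before formatting (must start by day 37, minus 1-day gap → day 36). With a 3-day duration, revision must start by 36 − 3 = day 33.
Analysis has several dependents: writing (must start by day 25); revision (must start by day 33). The earliest of those limits is day 25, so analysis must start by 25 − 5 = day 20.
Data collection feeds analysis (must start by day 20); writing (must start by day 25); formatting (must start by day 37). Taking the minimum, data collection must finish by day 20 and start by 20 − 5 = day 15.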